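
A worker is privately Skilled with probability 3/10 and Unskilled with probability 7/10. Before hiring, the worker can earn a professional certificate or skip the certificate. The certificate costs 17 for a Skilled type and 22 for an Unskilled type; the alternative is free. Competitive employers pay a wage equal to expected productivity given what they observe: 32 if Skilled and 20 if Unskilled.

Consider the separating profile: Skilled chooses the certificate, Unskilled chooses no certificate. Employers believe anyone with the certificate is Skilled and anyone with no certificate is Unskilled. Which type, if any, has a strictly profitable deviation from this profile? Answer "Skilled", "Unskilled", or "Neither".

The certificate pays 32; no certificate pays 20.
Skilled: assigned the certificate, nets 32 − 17 = 15; deviating to no certificate nets 20.
Unskilled: assigned no certificate, nets 20; deviating to the certificate nets 32 − 22 = 10.
The Skilled type gains 5 by deviating.

Skilled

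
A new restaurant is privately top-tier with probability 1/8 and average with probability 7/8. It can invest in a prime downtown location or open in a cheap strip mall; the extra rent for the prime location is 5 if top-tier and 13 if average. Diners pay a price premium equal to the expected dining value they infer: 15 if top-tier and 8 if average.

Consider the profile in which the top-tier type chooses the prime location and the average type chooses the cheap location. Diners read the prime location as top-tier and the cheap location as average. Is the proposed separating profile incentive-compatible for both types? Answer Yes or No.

Under these beliefs, the prime location earns price premium 15 and the cheap location earns price premium 8.
top-tier: the prime location nets 15 − 5 = 10; the cheap location nets 8. top-tier prefers the prime location.
average: the prime location nets 15 − 13 = 2; the cheap location nets 8. average prefers the cheap location.
Neither type deviates, so the separating profile is an equilibrium.

Yes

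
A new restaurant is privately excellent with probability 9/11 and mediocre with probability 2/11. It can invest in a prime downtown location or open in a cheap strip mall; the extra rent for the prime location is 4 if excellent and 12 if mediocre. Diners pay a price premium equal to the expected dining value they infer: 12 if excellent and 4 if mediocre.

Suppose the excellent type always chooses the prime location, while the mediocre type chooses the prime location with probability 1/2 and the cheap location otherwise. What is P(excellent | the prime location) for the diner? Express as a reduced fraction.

9/10

P(the prime location) = (9/11)·1 + (2/11)·(1/2) = 10/11.
By Bayes' rule, P(excellent | the prime location) = (9/11) / (10/11) = 9/10.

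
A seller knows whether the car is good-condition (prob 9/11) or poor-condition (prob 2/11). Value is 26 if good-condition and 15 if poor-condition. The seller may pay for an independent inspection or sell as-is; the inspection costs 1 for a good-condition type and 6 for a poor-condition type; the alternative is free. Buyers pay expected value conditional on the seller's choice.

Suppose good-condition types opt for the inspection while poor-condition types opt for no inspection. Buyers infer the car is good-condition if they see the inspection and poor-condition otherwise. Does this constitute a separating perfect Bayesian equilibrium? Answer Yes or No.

No

Under these beliefs, the inspection earns price 26 and no inspection earns price 15.
good-condition: the inspection nets 26 − 1 = 25; no inspection nets 15. good-condition prefers the inspection.
poor-condition: the inspection nets 26 − 6 = 20; no inspection nets 15. poor-condition would deviate to the inspection.
poor-condition has a profitable deviation, so the profile is not an equilibrium.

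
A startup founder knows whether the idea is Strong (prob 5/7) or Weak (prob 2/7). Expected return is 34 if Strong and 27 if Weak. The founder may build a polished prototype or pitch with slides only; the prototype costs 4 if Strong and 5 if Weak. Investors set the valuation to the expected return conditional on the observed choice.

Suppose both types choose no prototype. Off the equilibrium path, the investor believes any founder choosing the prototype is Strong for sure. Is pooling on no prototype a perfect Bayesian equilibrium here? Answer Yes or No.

Yes

On path, the investor holds the prior and pays 5/7·34 + 2/7·27 = 32. Off path (the prototype), believing Strong, it pays 34.
Strong: no prototype nets 32; the prototype nets 34 − 4 = 30. Strong stays.
Weak: no prototype nets 32; the prototype nets 34 − 5 = 29. Weak stays.
No type deviates, so pooling is sustained.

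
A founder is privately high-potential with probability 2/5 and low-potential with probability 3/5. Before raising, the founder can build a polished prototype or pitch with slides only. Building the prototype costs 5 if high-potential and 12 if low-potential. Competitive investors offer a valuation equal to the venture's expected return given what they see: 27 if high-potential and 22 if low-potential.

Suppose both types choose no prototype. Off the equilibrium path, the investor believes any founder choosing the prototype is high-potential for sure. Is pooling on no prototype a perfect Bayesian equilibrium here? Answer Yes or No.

On path, the investor holds the prior and pays 2/5·27 + 3/5·22 = 24. Off path (the prototype), believing high-potential, it pays 27.
high-potential: no prototype nets 24; the prototype nets 27 − 5 = 22. high-potential stays.
low-potential: no prototype nets 24; the prototype nets 27 − 12 = 15. low-potential stays.
No type deviates, so pooling is sustained.

Yes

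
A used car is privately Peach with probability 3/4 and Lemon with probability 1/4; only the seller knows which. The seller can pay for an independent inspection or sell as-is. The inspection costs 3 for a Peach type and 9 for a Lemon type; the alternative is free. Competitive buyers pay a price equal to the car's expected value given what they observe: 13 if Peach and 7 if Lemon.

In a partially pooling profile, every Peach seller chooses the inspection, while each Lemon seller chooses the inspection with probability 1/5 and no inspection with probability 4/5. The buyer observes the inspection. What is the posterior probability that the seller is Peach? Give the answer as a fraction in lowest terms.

15/16

P(the inspection) = (3/4)·1 + (1/4)·(1/5) = 4/5.
By Bayes' rule, P(Peach | the inspection) = (3/4) / (4/5) = 15/16.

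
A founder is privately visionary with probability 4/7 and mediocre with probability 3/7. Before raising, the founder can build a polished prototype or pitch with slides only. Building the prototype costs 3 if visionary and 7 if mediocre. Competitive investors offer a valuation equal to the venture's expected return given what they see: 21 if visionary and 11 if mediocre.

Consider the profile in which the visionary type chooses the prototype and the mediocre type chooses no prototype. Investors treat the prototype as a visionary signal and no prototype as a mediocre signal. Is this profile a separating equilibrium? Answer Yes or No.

Under these beliefs, the prototype earns valuation 21 and no prototype earns valuation 11.
visionary: the prototype nets 21 − 3 = 18; no prototype nets 11. visionary prefers the prototype.
mediocre: the prototype nets 21 − 7 = 14; no prototype nets 11. mediocre would deviate to the prototype.
mediocre has a profitable deviation, so the profile is not an equilibrium.

No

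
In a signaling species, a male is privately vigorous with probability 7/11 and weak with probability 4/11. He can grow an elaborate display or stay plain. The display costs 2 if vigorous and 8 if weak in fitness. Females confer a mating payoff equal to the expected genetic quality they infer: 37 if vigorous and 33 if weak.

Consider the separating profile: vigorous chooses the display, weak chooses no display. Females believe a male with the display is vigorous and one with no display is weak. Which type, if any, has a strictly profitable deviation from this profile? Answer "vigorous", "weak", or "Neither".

The display pays 37; no display pays 33.
vigorous: assigned the display, nets 37 − 2 = 35; deviating to no display nets 33.
weak: assigned no display, nets 33; deviating to the display nets 37 − 8 = 29.
Both types strictly prefer their assigned action; no profitable deviation.

Neither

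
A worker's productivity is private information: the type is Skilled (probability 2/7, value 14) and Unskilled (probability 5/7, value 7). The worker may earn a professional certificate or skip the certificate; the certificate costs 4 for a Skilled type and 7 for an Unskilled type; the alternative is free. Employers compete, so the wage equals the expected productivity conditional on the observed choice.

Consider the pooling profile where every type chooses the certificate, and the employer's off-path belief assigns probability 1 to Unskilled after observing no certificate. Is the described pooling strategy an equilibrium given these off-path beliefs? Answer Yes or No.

On path, the employer holds the prior and pays 2/7·14 + 5/7·7 = 9. Off path (no certificate), believing Unskilled, it pays 7.
Skilled: the certificate nets 9 − 4 = 5; no certificate nets 7. Skilled would deviate.
Unskilled: the certificate nets 9 − 7 = 2; no certificate nets 7. Unskilled would deviate.
A type deviates, so pooling fails.

No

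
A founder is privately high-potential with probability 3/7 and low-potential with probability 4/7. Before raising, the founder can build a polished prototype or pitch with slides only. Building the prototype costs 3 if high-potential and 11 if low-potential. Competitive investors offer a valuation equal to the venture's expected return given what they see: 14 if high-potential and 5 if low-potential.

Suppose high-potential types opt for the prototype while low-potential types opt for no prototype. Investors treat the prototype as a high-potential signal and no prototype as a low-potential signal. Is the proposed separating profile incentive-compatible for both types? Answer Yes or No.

Yes

Under these beliefs, the prototype earns valuation 14 and no prototype earns valuation 5.
high-potential: the prototype nets 14 − 3 = 11; no prototype nets 5. high-potential prefers the prototype.
low-potential: the prototype nets 14 − 11 = 3; no prototype nets 5. low-potential prefers no prototype.
Neither type deviates, so the separating profile is an equilibrium.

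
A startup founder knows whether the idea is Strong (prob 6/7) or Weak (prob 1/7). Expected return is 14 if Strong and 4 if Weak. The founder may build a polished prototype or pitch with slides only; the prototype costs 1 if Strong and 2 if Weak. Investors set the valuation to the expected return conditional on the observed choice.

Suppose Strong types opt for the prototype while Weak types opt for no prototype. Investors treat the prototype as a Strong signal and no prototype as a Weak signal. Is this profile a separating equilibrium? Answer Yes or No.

No

Under these beliefs, the prototype earns valuation 14 and no prototype earns valuation 4.
Strong: the prototype nets 14 − 1 = 13; no prototype nets 4. Strong prefers the prototype.
Weak: the prototype nets 14 − 2 = 12; no prototype nets 4. Weak would deviate to the prototype.
Weak has a profitable deviation, so the profile is not an equilibrium.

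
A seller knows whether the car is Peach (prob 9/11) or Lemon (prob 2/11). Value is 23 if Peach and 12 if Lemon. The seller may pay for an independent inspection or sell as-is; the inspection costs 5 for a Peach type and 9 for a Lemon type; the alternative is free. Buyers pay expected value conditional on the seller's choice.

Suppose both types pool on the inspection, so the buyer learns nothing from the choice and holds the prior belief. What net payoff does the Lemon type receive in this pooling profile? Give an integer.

Pooled price = 9/11·23 + 2/11·12 = 21.
Lemon pays cost 9 for the inspection, so net payoff = 21 − 9 = 12.

12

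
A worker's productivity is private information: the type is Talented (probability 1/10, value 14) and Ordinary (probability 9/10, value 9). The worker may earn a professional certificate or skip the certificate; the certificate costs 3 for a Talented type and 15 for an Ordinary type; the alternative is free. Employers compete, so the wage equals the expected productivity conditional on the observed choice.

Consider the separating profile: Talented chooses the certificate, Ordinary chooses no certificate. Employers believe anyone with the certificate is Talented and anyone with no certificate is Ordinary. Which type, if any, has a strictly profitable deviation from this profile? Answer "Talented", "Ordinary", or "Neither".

Neither

The certificate pays 14; no certificate pays 9.
Talented: assigned the certificate, nets 14 − 3 = 11; deviating to no certificate nets 9.
Ordinary: assigned no certificate, nets 9; deviating to the certificate nets 14 − 15 = -1.
Both types strictly prefer their assigned action; no profitable deviation.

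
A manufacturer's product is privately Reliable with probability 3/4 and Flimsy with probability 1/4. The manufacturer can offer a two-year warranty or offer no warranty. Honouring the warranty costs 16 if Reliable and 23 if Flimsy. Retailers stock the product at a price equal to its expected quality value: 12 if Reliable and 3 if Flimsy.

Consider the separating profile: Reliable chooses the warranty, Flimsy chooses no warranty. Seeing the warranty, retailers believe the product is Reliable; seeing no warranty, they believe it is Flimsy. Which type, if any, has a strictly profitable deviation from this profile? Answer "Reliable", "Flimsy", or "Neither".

Reliable

The warranty pays 12; no warranty pays 3.
Reliable: assigned the warranty, nets 12 − 16 = -4; deviating to no warranty nets 3.
Flimsy: assigned no warranty, nets 3; deviating to the warranty nets 12 − 23 = -11.
The Reliable type gains 7 by deviating.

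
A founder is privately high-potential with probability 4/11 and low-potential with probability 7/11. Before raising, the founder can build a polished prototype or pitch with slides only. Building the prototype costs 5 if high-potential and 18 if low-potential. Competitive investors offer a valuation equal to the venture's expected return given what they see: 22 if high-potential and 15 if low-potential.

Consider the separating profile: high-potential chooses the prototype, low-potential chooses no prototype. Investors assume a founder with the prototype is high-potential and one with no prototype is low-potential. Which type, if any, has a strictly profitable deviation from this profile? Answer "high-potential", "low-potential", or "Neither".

Neither

The prototype pays 22; no prototype pays 15.
high-potential: assigned the prototype, nets 22 − 5 = 17; deviating to no prototype nets 15.
low-potential: assigned no prototype, nets 15; deviating to the prototype nets 22 − 18 = 4.
Both types strictly prefer their assigned action; no profitable deviation.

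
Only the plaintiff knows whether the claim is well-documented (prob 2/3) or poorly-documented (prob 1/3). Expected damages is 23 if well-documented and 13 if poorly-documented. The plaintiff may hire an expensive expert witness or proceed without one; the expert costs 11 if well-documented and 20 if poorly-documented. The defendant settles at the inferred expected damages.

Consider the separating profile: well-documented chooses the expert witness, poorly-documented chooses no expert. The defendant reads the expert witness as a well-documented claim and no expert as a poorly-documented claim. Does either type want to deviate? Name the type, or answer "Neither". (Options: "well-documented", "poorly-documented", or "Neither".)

The expert witness pays 23; no expert pays 13.
well-documented: assigned the expert witness, nets 23 − 11 = 12; deviating to no expert nets 13.
poorly-documented: assigned no expert, nets 13; deviating to the expert witness nets 23 − 20 = 3.
The well-documented type gains 1 by deviating.

well-documented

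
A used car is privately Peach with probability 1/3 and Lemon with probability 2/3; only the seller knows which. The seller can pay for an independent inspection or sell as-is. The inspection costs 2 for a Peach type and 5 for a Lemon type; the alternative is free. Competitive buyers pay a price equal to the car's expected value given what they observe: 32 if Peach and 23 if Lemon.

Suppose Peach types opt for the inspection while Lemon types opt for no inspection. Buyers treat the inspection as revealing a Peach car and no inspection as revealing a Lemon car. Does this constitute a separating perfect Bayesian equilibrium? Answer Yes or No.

Under these beliefs, the inspection earns price 32 and no inspection earns price 23.
Peach: the inspection nets 32 − 2 = 30; no inspection nets 23. Peach prefers the inspection.
Lemon: the inspection nets 32 − 5 = 27; no inspection nets 23. Lemon would deviate to the inspection.
Lemon has a profitable deviation, so the profile is not an equilibrium.

No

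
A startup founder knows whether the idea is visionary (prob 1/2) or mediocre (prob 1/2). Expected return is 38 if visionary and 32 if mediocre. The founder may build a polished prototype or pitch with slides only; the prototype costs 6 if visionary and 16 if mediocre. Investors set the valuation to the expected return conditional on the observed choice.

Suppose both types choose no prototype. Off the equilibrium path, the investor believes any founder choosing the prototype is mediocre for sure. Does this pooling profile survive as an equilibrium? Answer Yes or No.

Yes

On path, the investor holds the prior and pays 1/2·38 + 1/2·32 = 35. Off path (the prototype), believing mediocre, it pays 32.
visionary: no prototype nets 35; the prototype nets 32 − 6 = 26. visionary stays.
mediocre: no prototype nets 35; the prototype nets 32 − 16 = 16. mediocre stays.
No type deviates, so pooling is sustained.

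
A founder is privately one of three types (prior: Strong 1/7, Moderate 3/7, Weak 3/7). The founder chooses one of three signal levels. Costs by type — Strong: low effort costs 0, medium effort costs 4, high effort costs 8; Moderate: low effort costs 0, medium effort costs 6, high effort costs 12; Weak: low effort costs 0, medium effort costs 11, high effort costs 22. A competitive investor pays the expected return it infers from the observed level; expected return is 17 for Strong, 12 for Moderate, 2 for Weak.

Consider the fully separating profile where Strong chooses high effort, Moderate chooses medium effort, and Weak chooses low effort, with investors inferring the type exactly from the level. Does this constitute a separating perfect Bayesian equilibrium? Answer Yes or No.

Yes

Separating valuations: high effort → 17, medium effort → 12, low effort → 2.
Strong (assigned high effort): low effort: 2 − 0 = 2; medium effort: 12 − 4 = 8; high effort: 17 − 8 = 9. Strong stays.
Moderate (assigned medium effort): low effort: 2 − 0 = 2; medium effort: 12 − 6 = 6; high effort: 17 − 12 = 5. Moderate stays.
Weak (assigned low effort): low effort: 2 − 0 = 2; medium effort: 12 − 11 = 1; high effort: 17 − 22 = -5. Weak stays.
Every type prefers its assigned level; separation holds.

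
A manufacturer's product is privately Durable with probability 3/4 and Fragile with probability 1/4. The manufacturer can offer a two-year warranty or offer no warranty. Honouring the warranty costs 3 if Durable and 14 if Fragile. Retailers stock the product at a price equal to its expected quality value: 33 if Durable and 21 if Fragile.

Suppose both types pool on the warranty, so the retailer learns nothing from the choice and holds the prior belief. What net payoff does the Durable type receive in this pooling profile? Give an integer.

27

Pooled price = 3/4·33 + 1/4·21 = 30.
Durable pays cost 3 for the warranty, so net payoff = 30 − 3 = 27.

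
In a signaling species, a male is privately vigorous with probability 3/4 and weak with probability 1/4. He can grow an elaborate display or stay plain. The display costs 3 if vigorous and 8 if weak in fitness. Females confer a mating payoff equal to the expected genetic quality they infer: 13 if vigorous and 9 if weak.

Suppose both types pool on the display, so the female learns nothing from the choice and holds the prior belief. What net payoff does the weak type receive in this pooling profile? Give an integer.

Pooled mating payoff = 3/4·13 + 1/4·9 = 12.
weak pays cost 8 for the display, so net payoff = 12 − 8 = 4.

4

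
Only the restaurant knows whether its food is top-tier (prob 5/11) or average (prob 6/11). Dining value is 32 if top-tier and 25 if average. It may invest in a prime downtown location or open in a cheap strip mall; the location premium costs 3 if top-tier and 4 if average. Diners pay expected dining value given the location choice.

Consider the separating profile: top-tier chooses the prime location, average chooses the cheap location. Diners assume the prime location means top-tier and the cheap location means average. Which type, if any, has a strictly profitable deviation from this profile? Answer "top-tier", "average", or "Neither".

The prime location pays 32; the cheap location pays 25.
top-tier: assigned the prime location, nets 32 − 3 = 29; deviating to the cheap location nets 25.
average: assigned the cheap location, nets 25; deviating to the prime location nets 32 − 4 = 28.
The average type gains 3 by deviating.

average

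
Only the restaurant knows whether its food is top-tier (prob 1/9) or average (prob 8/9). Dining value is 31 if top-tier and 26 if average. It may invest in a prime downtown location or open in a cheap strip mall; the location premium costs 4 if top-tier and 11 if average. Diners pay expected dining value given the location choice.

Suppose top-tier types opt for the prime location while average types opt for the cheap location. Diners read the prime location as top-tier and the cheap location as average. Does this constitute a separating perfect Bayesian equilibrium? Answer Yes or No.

Yes

Under these beliefs, the prime location earns price premium 31 and the cheap location earns price premium 26.
top-tier: the prime location nets 31 − 4 = 27; the cheap location nets 26. top-tier prefers the prime location.
average: the prime location nets 31 − 11 = 20; the cheap location nets 26. average prefers the cheap location.
Neither type deviates, so the separating profile is an equilibrium.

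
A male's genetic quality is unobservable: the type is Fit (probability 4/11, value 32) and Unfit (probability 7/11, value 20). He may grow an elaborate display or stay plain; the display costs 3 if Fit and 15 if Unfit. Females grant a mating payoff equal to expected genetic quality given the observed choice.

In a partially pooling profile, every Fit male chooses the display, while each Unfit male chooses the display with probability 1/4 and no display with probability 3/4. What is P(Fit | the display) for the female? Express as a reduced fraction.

16/23

P(the display) = (4/11)·1 + (7/11)·(1/4) = 23/44.
By Bayes' rule, P(Fit | the display) = (4/11) / (23/44) = 16/23.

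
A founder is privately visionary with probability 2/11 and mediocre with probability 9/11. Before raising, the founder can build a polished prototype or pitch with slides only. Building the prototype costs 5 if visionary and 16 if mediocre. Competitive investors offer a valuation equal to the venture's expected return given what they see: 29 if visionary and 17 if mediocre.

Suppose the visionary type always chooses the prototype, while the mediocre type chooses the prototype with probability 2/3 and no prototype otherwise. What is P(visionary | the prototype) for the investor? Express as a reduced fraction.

1/4

P(the prototype) = (2/11)·1 + (9/11)·(2/3) = 8/11.
By Bayes' rule, P(visionary | the prototype) = (2/11) / (8/11) = 1/4.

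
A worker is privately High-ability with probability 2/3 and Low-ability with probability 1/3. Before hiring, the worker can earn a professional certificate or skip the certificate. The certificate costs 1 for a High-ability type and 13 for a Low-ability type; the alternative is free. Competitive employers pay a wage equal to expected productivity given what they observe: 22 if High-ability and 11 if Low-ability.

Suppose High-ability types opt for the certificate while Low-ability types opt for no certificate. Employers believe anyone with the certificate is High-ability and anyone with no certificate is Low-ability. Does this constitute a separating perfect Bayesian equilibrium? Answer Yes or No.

Yes

Under these beliefs, the certificate earns wage 22 and no certificate earns wage 11.
High-ability: the certificate nets 22 − 1 = 21; no certificate nets 11. High-ability prefers the certificate.
Low-ability: the certificate nets 22 − 13 = 9; no certificate nets 11. Low-ability prefers no certificate.
Neither type deviates, so the separating profile is an equilibrium.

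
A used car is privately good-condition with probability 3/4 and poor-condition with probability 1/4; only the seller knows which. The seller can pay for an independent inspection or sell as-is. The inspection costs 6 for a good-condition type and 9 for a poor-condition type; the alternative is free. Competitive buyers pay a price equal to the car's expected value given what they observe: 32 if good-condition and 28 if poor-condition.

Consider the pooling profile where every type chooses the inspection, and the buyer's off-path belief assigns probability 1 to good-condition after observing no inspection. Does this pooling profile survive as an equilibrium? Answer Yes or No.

No

On path, the buyer holds the prior and pays 3/4·32 + 1/4·28 = 31. Off path (no inspection), believing good-condition, it pays 32.
good-condition: the inspection nets 31 − 6 = 25; no inspection nets 32. good-condition would deviate.
poor-condition: the inspection nets 31 − 9 = 22; no inspection nets 32. poor-condition would deviate.
A type deviates, so pooling fails.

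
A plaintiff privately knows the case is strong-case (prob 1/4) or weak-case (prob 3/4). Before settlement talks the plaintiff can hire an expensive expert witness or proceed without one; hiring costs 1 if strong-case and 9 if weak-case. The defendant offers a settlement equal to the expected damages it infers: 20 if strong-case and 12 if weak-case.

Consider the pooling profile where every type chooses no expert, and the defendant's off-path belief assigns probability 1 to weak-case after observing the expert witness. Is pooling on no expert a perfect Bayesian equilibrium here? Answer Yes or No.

Yes

On path, the defendant holds the prior and pays 1/4·20 + 3/4·12 = 14. Off path (the expert witness), believing weak-case, it pays 12.
strong-case: no expert nets 14; the expert witness nets 12 − 1 = 11. strong-case stays.
weak-case: no expert nets 14; the expert witness nets 12 − 9 = 3. weak-case stays.
No type deviates, so pooling is sustained.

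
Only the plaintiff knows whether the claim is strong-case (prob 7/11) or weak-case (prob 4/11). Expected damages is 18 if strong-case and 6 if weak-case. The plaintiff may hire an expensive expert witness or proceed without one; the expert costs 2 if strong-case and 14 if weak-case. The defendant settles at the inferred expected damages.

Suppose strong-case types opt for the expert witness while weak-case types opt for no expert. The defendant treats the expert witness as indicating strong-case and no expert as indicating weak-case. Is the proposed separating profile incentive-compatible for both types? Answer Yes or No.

Yes

Under these beliefs, the expert witness earns settlement 18 and no expert earns settlement 6.
strong-case: the expert witness nets 18 − 2 = 16; no expert nets 6. strong-case prefers the expert witness.
weak-case: the expert witness nets 18 − 14 = 4; no expert nets 6. weak-case prefers no expert.
Neither type deviates, so the separating profile is an equilibrium.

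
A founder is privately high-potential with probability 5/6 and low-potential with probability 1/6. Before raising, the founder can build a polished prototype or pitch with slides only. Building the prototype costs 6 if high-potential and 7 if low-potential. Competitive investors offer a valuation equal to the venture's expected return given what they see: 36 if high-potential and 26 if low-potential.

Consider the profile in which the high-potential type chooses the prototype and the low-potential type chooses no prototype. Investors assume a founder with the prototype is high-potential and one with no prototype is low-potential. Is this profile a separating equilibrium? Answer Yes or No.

Under these beliefs, the prototype earns valuation 36 and no prototype earns valuation 26.
high-potential: the prototype nets 36 − 6 = 30; no prototype nets 26. high-potential prefers the prototype.
low-potential: the prototype nets 36 − 7 = 29; no prototype nets 26. low-potential would deviate to the prototype.
low-potential has a profitable deviation, so the profile is not an equilibrium.

No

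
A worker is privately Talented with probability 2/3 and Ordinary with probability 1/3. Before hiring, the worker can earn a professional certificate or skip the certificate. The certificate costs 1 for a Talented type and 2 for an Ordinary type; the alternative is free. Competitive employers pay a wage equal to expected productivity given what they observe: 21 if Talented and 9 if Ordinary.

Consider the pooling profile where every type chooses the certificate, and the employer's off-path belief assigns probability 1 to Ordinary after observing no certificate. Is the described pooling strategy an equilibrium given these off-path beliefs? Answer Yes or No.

On path, the employer holds the prior and pays 2/3·21 + 1/3·9 = 17. Off path (no certificate), believing Ordinary, it pays 9.
Talented: the certificate nets 17 − 1 = 16; no certificate nets 9. Talented stays.
Ordinary: the certificate nets 17 − 2 = 15; no certificate nets 9. Ordinary stays.
No type deviates, so pooling is sustained.

Yes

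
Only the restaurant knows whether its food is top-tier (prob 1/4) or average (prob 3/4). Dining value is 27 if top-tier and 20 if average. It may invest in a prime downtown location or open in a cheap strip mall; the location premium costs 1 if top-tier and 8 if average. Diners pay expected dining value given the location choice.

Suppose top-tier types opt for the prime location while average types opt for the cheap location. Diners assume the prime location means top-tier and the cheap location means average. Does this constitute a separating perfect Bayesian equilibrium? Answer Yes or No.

Under these beliefs, the prime location earns price premium 27 and the cheap location earns price premium 20.
top-tier: the prime location nets 27 − 1 = 26; the cheap location nets 20. top-tier prefers the prime location.
average: the prime location nets 27 − 8 = 19; the cheap location nets 20. average prefers the cheap location.
Neither type deviates, so the separating profile is an equilibrium.

Yes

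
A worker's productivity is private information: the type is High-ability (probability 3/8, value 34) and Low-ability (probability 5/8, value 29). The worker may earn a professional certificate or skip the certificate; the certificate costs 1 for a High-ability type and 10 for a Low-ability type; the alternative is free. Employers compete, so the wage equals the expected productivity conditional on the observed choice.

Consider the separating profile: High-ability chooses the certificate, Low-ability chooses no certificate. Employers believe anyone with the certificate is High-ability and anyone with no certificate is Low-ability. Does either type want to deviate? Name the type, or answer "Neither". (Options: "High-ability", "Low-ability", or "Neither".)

The certificate pays 34; no certificate pays 29.
High-ability: assigned the certificate, nets 34 − 1 = 33; deviating to no certificate nets 29.
Low-ability: assigned no certificate, nets 29; deviating to the certificate nets 34 − 10 = 24.
Both types strictly prefer their assigned action; no profitable deviation.

Neither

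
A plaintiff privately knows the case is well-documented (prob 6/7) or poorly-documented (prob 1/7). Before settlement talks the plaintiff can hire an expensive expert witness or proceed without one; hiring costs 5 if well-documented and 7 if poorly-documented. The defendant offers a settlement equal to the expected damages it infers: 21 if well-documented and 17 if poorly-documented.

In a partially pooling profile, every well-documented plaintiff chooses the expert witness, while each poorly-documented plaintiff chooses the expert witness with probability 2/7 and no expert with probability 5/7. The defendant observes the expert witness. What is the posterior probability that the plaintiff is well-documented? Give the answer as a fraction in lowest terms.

P(the expert witness) = (6/7)·1 + (1/7)·(2/7) = 44/49.
By Bayes' rule, P(well-documented | the expert witness) = (6/7) / (44/49) = 21/22.

21/22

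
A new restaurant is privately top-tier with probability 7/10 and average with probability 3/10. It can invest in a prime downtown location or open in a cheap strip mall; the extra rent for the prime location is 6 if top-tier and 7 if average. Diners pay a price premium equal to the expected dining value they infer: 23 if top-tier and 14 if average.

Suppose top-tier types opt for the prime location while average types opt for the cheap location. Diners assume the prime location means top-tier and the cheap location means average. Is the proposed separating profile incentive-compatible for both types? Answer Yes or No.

Under these beliefs, the prime location earns price premium 23 and the cheap location earns price premium 14.
top-tier: the prime location nets 23 − 6 = 17; the cheap location nets 14. top-tier prefers the prime location.
average: the prime location nets 23 − 7 = 16; the cheap location nets 14. average would deviate to the prime location.
average has a profitable deviation, so the profile is not an equilibrium.

No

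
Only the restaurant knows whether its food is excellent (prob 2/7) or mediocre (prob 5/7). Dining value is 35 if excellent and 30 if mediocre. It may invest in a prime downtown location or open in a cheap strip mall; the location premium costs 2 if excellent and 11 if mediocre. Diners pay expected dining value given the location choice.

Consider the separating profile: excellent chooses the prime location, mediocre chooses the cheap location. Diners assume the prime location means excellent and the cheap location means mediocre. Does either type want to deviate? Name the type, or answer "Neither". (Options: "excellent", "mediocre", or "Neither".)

The prime location pays 35; the cheap location pays 30.
excellent: assigned the prime location, nets 35 − 2 = 33; deviating to the cheap location nets 30.
mediocre: assigned the cheap location, nets 30; deviating to the prime location nets 35 − 11 = 24.
Both types strictly prefer their assigned action; no profitable deviation.

Neither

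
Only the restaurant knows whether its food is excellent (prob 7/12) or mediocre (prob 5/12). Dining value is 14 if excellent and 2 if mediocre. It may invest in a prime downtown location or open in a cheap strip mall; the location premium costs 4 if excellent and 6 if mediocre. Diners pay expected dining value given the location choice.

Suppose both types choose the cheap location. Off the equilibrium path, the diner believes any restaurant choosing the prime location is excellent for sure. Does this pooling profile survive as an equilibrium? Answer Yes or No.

On path, the diner holds the prior and pays 7/12·14 + 5/12·2 = 9. Off path (the prime location), believing excellent, it pays 14.
excellent: the cheap location nets 9; the prime location nets 14 − 4 = 10. excellent would deviate.
mediocre: the cheap location nets 9; the prime location nets 14 − 6 = 8. mediocre stays.
A type deviates, so pooling fails.

No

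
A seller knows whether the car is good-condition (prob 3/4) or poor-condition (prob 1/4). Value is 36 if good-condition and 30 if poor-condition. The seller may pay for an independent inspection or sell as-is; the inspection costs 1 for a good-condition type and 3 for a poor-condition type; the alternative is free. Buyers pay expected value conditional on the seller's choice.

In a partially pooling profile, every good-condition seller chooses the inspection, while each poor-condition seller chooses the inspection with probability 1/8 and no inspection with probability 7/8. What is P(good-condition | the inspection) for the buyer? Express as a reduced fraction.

24/25

P(the inspection) = (3/4)·1 + (1/4)·(1/8) = 25/32.
By Bayes' rule, P(good-condition | the inspection) = (3/4) / (25/32) = 24/25.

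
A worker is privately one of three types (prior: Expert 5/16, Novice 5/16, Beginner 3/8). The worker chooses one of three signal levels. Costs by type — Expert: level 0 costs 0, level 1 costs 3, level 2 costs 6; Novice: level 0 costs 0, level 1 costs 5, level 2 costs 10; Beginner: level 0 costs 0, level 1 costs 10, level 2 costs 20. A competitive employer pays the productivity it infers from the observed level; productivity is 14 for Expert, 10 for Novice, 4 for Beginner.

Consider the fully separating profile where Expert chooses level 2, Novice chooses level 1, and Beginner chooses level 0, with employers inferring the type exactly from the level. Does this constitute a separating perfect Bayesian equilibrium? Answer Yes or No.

Yes

Separating wages: level 2 → 14, level 1 → 10, level 0 → 4.
Expert (assigned level 2): level 0: 4 − 0 = 4; level 1: 10 − 3 = 7; level 2: 14 − 6 = 8. Expert stays.
Novice (assigned level 1): level 0: 4 − 0 = 4; level 1: 10 − 5 = 5; level 2: 14 − 10 = 4. Novice stays.
Beginner (assigned level 0): level 0: 4 − 0 = 4; level 1: 10 − 10 = 0; level 2: 14 − 20 = -6. Beginner stays.
Every type prefers its assigned level; separation holds.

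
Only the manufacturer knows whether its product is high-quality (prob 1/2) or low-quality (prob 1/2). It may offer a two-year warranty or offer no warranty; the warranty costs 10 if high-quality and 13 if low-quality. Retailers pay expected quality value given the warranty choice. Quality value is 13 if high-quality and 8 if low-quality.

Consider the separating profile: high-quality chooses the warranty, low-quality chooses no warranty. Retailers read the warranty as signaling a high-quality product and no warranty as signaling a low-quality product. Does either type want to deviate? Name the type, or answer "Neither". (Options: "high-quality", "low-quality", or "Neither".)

high-quality

The warranty pays 13; no warranty pays 8.
high-quality: assigned the warranty, nets 13 − 10 = 3; deviating to no warranty nets 8.
low-quality: assigned no warranty, nets 8; deviating to the warranty nets 13 − 13 = 0.
The high-quality type gains 5 by deviating.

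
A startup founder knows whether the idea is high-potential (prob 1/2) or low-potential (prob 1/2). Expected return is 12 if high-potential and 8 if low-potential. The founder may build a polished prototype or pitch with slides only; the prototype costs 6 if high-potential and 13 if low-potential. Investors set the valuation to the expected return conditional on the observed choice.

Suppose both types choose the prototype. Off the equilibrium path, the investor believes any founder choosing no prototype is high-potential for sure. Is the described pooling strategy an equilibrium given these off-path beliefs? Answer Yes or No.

No

On path, the investor holds the prior and pays 1/2·12 + 1/2·8 = 10. Off path (no prototype), believing high-potential, it pays 12.
high-potential: the prototype nets 10 − 6 = 4; no prototype nets 12. high-potential would deviate.
low-potential: the prototype nets 10 − 13 = -3; no prototype nets 12. low-potential would deviate.
A type deviates, so pooling fails.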